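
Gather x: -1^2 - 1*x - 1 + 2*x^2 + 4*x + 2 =2*x^2 + 3*x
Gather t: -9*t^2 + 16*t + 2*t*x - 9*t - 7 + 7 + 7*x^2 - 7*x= -9*t^2 + t*(2*x + 7) + 7*x^2 - 7*x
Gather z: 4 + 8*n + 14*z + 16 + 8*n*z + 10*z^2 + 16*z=8*n + 10*z^2 + z*(8*n + 30) + 20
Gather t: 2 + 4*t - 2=4*t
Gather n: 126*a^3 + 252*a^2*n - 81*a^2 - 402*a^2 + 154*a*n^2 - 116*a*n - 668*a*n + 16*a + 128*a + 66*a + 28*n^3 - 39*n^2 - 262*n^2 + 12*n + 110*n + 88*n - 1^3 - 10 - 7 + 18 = 126*a^3 - 483*a^2 + 210*a + 28*n^3 + n^2*(154*a - 301) + n*(252*a^2 - 784*a + 210)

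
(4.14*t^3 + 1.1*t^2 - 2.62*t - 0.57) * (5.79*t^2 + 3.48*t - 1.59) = 23.9706*t^5 + 20.7762*t^4 - 17.9244*t^3 - 14.1669*t^2 + 2.1822*t + 0.9063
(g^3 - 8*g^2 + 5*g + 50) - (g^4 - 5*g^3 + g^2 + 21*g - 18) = -g^4 + 6*g^3 - 9*g^2 - 16*g + 68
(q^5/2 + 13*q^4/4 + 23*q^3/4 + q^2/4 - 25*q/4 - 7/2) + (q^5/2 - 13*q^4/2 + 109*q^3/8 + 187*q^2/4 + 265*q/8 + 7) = q^5 - 13*q^4/4 + 155*q^3/8 + 47*q^2 + 215*q/8 + 7/2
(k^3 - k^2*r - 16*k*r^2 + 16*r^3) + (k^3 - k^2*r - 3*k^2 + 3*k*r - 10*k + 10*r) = 2*k^3 - 2*k^2*r - 3*k^2 - 16*k*r^2 + 3*k*r - 10*k + 16*r^3 + 10*r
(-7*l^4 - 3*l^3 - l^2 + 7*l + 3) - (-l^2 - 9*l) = -7*l^4 - 3*l^3 + 16*l + 3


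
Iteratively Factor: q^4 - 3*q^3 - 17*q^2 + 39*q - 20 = (q + 4)*(q^3 - 7*q^2 + 11*q - 5) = (q - 1)*(q + 4)*(q^2 - 6*q + 5) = (q - 5)*(q - 1)*(q + 4)*(q - 1)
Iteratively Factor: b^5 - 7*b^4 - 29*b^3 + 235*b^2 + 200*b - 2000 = (b - 5)*(b^4 - 2*b^3 - 39*b^2 + 40*b + 400) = (b - 5)^2*(b^3 + 3*b^2 - 24*b - 80) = (b - 5)^2*(b + 4)*(b^2 - b - 20) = (b - 5)^2*(b + 4)^2*(b - 5)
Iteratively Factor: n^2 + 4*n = (n + 4)*(n)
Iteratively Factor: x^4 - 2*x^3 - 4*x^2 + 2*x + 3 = (x - 1)*(x^3 - x^2 - 5*x - 3) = (x - 1)*(x + 1)*(x^2 - 2*x - 3) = (x - 3)*(x - 1)*(x + 1)*(x + 1)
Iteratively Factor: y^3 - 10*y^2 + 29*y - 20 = (y - 1)*(y^2 - 9*y + 20) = (y - 5)*(y - 1)*(y - 4)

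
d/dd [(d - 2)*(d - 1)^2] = (d - 1)*(3*d - 5)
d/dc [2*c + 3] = 2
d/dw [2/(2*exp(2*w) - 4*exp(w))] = 2*(1 - exp(w))*exp(-w)/(exp(w) - 2)^2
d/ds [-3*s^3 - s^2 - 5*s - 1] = -9*s^2 - 2*s - 5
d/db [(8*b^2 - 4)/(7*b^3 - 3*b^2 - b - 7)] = 4*(-14*b^4 + 19*b^2 - 34*b - 1)/(49*b^6 - 42*b^5 - 5*b^4 - 92*b^3 + 43*b^2 + 14*b + 49)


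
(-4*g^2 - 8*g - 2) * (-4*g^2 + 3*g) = 16*g^4 + 20*g^3 - 16*g^2 - 6*g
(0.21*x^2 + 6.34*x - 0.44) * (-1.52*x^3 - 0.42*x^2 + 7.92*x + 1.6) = -0.3192*x^5 - 9.725*x^4 - 0.3308*x^3 + 50.7336*x^2 + 6.6592*x - 0.704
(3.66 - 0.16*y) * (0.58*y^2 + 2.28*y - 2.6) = -0.0928*y^3 + 1.758*y^2 + 8.7608*y - 9.516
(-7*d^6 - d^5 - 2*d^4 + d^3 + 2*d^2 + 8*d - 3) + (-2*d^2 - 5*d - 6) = -7*d^6 - d^5 - 2*d^4 + d^3 + 3*d - 9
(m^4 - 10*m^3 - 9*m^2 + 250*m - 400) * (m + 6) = m^5 - 4*m^4 - 69*m^3 + 196*m^2 + 1100*m - 2400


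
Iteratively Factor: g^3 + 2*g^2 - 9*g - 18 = (g - 3)*(g^2 + 5*g + 6) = (g - 3)*(g + 3)*(g + 2)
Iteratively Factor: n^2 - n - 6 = (n + 2)*(n - 3)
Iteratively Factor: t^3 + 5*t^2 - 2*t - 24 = (t - 2)*(t^2 + 7*t + 12) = (t - 2)*(t + 3)*(t + 4)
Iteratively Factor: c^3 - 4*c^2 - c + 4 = (c - 4)*(c^2 - 1) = (c - 4)*(c - 1)*(c + 1)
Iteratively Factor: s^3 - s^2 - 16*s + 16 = (s - 1)*(s^2 - 16) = (s - 1)*(s + 4)*(s - 4)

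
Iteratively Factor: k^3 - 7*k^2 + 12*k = (k)*(k^2 - 7*k + 12) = k*(k - 4)*(k - 3)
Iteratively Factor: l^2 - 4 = (l + 2)*(l - 2)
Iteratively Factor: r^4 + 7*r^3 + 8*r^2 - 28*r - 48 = (r + 4)*(r^3 + 3*r^2 - 4*r - 12) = (r - 2)*(r + 4)*(r^2 + 5*r + 6) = (r - 2)*(r + 3)*(r + 4)*(r + 2)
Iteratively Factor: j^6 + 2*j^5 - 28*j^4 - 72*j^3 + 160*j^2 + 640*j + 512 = (j - 4)*(j^5 + 6*j^4 - 4*j^3 - 88*j^2 - 192*j - 128) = (j - 4)*(j + 2)*(j^4 + 4*j^3 - 12*j^2 - 64*j - 64) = (j - 4)*(j + 2)^2*(j^3 + 2*j^2 - 16*j - 32) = (j - 4)^2*(j + 2)^2*(j^2 + 6*j + 8) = (j - 4)^2*(j + 2)^3*(j + 4)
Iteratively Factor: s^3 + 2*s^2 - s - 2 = (s + 2)*(s^2 - 1) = (s - 1)*(s + 2)*(s + 1)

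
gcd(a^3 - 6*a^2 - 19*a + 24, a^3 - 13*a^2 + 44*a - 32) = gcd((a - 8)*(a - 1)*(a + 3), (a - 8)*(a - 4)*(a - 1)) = a^2 - 9*a + 8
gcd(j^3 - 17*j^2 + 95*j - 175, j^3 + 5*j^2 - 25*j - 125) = j - 5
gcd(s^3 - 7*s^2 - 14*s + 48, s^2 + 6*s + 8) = 1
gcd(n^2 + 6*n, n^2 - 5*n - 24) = 1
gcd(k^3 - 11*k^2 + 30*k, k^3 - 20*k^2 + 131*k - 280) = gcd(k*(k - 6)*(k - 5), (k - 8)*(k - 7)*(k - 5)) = k - 5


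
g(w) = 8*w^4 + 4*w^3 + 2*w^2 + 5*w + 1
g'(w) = 32*w^3 + 12*w^2 + 4*w + 5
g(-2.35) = 192.37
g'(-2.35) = -353.42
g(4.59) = 4003.82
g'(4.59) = 3370.66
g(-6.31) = 11726.70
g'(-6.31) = -7582.11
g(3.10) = 893.70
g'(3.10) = 1086.03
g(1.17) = 30.99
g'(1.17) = 77.36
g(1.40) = 53.63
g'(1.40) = 121.93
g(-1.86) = 68.63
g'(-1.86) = -166.84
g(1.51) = 68.47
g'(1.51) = 148.58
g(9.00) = 55612.00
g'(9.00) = 24341.00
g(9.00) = 55612.00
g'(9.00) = 24341.00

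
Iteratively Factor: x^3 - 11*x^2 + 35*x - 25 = (x - 5)*(x^2 - 6*x + 5) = (x - 5)^2*(x - 1)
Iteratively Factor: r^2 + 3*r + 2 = (r + 2)*(r + 1)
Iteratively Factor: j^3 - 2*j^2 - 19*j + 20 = (j + 4)*(j^2 - 6*j + 5) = (j - 1)*(j + 4)*(j - 5)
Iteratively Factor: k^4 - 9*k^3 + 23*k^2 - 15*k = (k - 5)*(k^3 - 4*k^2 + 3*k) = (k - 5)*(k - 1)*(k^2 - 3*k) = k*(k - 5)*(k - 1)*(k - 3)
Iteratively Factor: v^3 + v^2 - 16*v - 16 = (v + 1)*(v^2 - 16) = (v - 4)*(v + 1)*(v + 4)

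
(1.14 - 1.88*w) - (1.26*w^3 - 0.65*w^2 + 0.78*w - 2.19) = -1.26*w^3 + 0.65*w^2 - 2.66*w + 3.33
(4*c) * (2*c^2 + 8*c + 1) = 8*c^3 + 32*c^2 + 4*c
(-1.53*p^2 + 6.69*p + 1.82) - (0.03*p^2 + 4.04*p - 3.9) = -1.56*p^2 + 2.65*p + 5.72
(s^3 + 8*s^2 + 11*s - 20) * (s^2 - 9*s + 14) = s^5 - s^4 - 47*s^3 - 7*s^2 + 334*s - 280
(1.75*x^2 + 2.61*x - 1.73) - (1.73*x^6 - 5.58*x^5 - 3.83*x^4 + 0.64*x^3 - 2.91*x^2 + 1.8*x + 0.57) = -1.73*x^6 + 5.58*x^5 + 3.83*x^4 - 0.64*x^3 + 4.66*x^2 + 0.81*x - 2.3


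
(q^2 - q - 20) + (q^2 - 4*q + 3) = 2*q^2 - 5*q - 17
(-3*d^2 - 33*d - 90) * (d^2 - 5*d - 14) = -3*d^4 - 18*d^3 + 117*d^2 + 912*d + 1260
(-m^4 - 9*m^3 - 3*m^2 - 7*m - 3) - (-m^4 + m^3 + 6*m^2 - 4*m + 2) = -10*m^3 - 9*m^2 - 3*m - 5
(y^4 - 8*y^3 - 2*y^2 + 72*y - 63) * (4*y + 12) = 4*y^5 - 20*y^4 - 104*y^3 + 264*y^2 + 612*y - 756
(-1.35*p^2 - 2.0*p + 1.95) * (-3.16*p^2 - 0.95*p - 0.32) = 4.266*p^4 + 7.6025*p^3 - 3.83*p^2 - 1.2125*p - 0.624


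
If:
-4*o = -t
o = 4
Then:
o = 4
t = 16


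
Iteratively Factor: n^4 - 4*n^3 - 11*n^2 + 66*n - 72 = (n + 4)*(n^3 - 8*n^2 + 21*n - 18) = (n - 3)*(n + 4)*(n^2 - 5*n + 6) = (n - 3)^2*(n + 4)*(n - 2)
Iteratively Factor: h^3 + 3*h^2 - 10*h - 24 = (h + 4)*(h^2 - h - 6) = (h + 2)*(h + 4)*(h - 3)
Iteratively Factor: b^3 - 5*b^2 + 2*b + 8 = (b - 2)*(b^2 - 3*b - 4) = (b - 4)*(b - 2)*(b + 1)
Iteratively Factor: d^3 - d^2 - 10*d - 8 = (d + 1)*(d^2 - 2*d - 8) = (d + 1)*(d + 2)*(d - 4)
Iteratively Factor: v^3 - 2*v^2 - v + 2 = (v - 1)*(v^2 - v - 2) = (v - 1)*(v + 1)*(v - 2)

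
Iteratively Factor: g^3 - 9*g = (g - 3)*(g^2 + 3*g) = g*(g - 3)*(g + 3)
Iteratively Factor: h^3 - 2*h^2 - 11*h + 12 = (h + 3)*(h^2 - 5*h + 4) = (h - 4)*(h + 3)*(h - 1)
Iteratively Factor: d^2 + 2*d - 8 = (d - 2)*(d + 4)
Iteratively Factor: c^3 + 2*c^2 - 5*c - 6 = (c - 2)*(c^2 + 4*c + 3) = (c - 2)*(c + 3)*(c + 1)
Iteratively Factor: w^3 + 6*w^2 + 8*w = (w + 2)*(w^2 + 4*w) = w*(w + 2)*(w + 4)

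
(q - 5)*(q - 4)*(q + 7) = q^3 - 2*q^2 - 43*q + 140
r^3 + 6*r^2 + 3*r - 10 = (r - 1)*(r + 2)*(r + 5)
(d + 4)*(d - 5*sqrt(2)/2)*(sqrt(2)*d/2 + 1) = sqrt(2)*d^3/2 - 3*d^2/2 + 2*sqrt(2)*d^2 - 6*d - 5*sqrt(2)*d/2 - 10*sqrt(2)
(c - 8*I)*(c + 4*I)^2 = c^3 + 48*c + 128*I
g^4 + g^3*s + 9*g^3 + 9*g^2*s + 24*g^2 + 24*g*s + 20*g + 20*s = (g + 2)^2*(g + 5)*(g + s)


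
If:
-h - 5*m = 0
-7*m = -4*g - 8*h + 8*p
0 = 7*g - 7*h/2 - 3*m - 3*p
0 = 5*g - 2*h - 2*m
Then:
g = 0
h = 0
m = 0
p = 0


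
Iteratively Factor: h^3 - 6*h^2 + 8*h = (h)*(h^2 - 6*h + 8) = h*(h - 2)*(h - 4)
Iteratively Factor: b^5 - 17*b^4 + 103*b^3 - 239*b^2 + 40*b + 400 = (b - 4)*(b^4 - 13*b^3 + 51*b^2 - 35*b - 100) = (b - 4)*(b + 1)*(b^3 - 14*b^2 + 65*b - 100) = (b - 4)^2*(b + 1)*(b^2 - 10*b + 25) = (b - 5)*(b - 4)^2*(b + 1)*(b - 5)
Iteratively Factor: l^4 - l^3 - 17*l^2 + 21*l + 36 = (l - 3)*(l^3 + 2*l^2 - 11*l - 12) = (l - 3)^2*(l^2 + 5*l + 4) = (l - 3)^2*(l + 4)*(l + 1)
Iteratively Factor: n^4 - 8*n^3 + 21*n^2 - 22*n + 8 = (n - 2)*(n^3 - 6*n^2 + 9*n - 4) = (n - 2)*(n - 1)*(n^2 - 5*n + 4) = (n - 2)*(n - 1)^2*(n - 4)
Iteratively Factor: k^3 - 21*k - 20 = (k + 4)*(k^2 - 4*k - 5) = (k - 5)*(k + 4)*(k + 1)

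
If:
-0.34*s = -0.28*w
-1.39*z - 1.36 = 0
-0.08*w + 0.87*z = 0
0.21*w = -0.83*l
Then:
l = 2.69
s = -8.76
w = -10.64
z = -0.98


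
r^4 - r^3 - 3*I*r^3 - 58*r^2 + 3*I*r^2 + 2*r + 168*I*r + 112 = (r - 8)*(r + 7)*(r - 2*I)*(r - I)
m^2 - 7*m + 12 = (m - 4)*(m - 3)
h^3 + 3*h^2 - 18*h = h*(h - 3)*(h + 6)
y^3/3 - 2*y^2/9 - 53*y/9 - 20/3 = (y/3 + 1)*(y - 5)*(y + 4/3)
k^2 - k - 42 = (k - 7)*(k + 6)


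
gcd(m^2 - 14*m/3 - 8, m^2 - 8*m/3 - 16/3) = m + 4/3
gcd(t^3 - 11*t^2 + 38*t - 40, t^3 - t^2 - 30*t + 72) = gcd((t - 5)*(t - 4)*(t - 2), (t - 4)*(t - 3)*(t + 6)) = t - 4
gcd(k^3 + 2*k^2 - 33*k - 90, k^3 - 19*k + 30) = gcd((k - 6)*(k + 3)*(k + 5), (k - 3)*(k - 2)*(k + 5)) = k + 5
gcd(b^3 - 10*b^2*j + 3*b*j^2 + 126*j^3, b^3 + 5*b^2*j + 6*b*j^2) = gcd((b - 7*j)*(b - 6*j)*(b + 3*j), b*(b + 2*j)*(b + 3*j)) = b + 3*j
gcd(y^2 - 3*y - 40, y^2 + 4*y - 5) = y + 5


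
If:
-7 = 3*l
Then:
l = -7/3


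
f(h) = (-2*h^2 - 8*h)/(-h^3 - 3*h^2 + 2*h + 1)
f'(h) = (-4*h - 8)/(-h^3 - 3*h^2 + 2*h + 1) + (-2*h^2 - 8*h)*(3*h^2 + 6*h - 2)/(-h^3 - 3*h^2 + 2*h + 1)^2 = 2*(-h*(h + 4)*(3*h^2 + 6*h - 2) + 2*(h + 2)*(h^3 + 3*h^2 - 2*h - 1))/(h^3 + 3*h^2 - 2*h - 1)^2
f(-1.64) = -1.30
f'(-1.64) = -0.59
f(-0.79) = -2.59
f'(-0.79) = -3.96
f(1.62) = 2.31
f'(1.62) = -2.73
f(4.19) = 0.59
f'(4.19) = -0.17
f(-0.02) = 0.17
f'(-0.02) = -8.63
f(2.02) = 1.57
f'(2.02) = -1.24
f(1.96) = 1.65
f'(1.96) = -1.37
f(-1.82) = -1.21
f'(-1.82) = -0.44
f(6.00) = 0.39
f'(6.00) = -0.07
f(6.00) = 0.39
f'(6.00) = -0.07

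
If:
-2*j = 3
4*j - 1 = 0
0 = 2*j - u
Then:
No Solution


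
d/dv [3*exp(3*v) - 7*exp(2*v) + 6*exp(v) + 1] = (9*exp(2*v) - 14*exp(v) + 6)*exp(v)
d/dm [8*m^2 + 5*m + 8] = 16*m + 5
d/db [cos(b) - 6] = -sin(b)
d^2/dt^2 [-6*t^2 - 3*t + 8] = -12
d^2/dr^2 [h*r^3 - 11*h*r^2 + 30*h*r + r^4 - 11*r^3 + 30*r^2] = 6*h*r - 22*h + 12*r^2 - 66*r + 60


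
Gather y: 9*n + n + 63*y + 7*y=10*n + 70*y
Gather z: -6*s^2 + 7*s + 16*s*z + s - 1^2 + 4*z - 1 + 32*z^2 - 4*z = -6*s^2 + 16*s*z + 8*s + 32*z^2 - 2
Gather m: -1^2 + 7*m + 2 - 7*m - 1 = 0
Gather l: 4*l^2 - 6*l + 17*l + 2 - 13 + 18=4*l^2 + 11*l + 7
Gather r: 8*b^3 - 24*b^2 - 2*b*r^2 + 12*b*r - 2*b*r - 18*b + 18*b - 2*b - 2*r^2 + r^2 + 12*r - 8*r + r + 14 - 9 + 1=8*b^3 - 24*b^2 - 2*b + r^2*(-2*b - 1) + r*(10*b + 5) + 6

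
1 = 1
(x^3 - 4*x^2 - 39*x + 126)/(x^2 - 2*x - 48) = (x^2 - 10*x + 21)/(x - 8)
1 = 1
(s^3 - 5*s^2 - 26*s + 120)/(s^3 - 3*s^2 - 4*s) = (s^2 - s - 30)/(s*(s + 1))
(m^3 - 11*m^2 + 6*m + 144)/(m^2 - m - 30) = (m^2 - 5*m - 24)/(m + 5)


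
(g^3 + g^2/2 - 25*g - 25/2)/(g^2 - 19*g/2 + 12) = (2*g^3 + g^2 - 50*g - 25)/(2*g^2 - 19*g + 24)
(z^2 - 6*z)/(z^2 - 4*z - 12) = z/(z + 2)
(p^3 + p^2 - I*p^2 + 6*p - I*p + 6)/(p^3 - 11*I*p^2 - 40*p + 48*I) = (p^2 + p*(1 + 2*I) + 2*I)/(p^2 - 8*I*p - 16)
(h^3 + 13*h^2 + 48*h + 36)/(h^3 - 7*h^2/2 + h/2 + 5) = 2*(h^2 + 12*h + 36)/(2*h^2 - 9*h + 10)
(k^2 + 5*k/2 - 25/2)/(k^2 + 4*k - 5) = (k - 5/2)/(k - 1)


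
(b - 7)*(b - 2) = b^2 - 9*b + 14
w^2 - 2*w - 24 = (w - 6)*(w + 4)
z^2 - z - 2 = (z - 2)*(z + 1)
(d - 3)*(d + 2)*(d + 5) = d^3 + 4*d^2 - 11*d - 30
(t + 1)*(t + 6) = t^2 + 7*t + 6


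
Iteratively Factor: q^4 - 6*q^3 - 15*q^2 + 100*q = (q)*(q^3 - 6*q^2 - 15*q + 100) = q*(q + 4)*(q^2 - 10*q + 25) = q*(q - 5)*(q + 4)*(q - 5)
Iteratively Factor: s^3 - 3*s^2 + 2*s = (s - 1)*(s^2 - 2*s) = s*(s - 1)*(s - 2)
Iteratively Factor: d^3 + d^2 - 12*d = (d + 4)*(d^2 - 3*d) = d*(d + 4)*(d - 3)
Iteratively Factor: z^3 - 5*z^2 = (z - 5)*(z^2) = z*(z - 5)*(z)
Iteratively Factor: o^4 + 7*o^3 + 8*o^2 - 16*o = (o - 1)*(o^3 + 8*o^2 + 16*o) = (o - 1)*(o + 4)*(o^2 + 4*o) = o*(o - 1)*(o + 4)*(o + 4)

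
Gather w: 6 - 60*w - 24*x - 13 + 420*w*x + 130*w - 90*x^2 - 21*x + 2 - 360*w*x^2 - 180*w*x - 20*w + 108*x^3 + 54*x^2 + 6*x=w*(-360*x^2 + 240*x + 50) + 108*x^3 - 36*x^2 - 39*x - 5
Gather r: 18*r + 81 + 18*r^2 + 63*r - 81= 18*r^2 + 81*r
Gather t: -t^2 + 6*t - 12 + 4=-t^2 + 6*t - 8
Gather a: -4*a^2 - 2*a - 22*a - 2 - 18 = -4*a^2 - 24*a - 20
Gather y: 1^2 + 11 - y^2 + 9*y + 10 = -y^2 + 9*y + 22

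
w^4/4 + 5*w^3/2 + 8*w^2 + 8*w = w*(w/4 + 1)*(w + 2)*(w + 4)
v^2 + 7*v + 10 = (v + 2)*(v + 5)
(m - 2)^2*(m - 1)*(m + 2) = m^4 - 3*m^3 - 2*m^2 + 12*m - 8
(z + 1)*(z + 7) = z^2 + 8*z + 7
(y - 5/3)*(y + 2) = y^2 + y/3 - 10/3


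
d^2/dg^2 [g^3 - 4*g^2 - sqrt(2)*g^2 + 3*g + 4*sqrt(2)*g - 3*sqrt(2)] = 6*g - 8 - 2*sqrt(2)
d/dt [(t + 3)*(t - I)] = 2*t + 3 - I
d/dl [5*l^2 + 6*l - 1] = 10*l + 6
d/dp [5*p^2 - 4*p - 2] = 10*p - 4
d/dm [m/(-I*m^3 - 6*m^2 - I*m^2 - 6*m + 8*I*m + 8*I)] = (-2*I*m^3 + m^2*(-6 - I) - 8*I)/(m^6 + m^5*(2 - 12*I) + m^4*(-51 - 24*I) + m^3*(-104 + 84*I) + m^2*(12 + 192*I) + m*(128 + 96*I) + 64)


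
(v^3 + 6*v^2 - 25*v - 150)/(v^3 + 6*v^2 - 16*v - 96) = (v^2 - 25)/(v^2 - 16)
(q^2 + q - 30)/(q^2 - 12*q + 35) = (q + 6)/(q - 7)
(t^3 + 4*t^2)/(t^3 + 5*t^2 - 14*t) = t*(t + 4)/(t^2 + 5*t - 14)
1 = 1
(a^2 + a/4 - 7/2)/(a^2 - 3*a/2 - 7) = (4*a - 7)/(2*(2*a - 7))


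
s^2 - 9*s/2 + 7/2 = (s - 7/2)*(s - 1)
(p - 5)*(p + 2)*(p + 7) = p^3 + 4*p^2 - 31*p - 70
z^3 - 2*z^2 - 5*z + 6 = (z - 3)*(z - 1)*(z + 2)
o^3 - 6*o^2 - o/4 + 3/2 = (o - 6)*(o - 1/2)*(o + 1/2)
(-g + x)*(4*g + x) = -4*g^2 + 3*g*x + x^2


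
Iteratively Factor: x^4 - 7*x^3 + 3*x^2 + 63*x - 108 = (x - 3)*(x^3 - 4*x^2 - 9*x + 36) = (x - 3)*(x + 3)*(x^2 - 7*x + 12) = (x - 3)^2*(x + 3)*(x - 4)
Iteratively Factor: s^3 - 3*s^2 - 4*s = (s - 4)*(s^2 + s) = s*(s - 4)*(s + 1)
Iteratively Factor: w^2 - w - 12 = (w + 3)*(w - 4)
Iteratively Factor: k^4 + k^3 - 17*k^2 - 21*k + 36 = (k - 1)*(k^3 + 2*k^2 - 15*k - 36) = (k - 1)*(k + 3)*(k^2 - k - 12) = (k - 1)*(k + 3)^2*(k - 4)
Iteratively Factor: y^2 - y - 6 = (y - 3)*(y + 2)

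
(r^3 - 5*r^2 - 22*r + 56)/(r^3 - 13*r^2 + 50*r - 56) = (r + 4)/(r - 4)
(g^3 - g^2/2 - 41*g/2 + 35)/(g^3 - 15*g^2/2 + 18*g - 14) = (g + 5)/(g - 2)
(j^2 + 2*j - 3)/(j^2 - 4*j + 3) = (j + 3)/(j - 3)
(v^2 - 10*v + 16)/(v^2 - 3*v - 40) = (v - 2)/(v + 5)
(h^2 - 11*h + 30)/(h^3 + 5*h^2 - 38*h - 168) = (h - 5)/(h^2 + 11*h + 28)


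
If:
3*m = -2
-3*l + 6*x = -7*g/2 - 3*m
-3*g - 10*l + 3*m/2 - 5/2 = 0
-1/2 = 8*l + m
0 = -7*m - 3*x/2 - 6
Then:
No Solution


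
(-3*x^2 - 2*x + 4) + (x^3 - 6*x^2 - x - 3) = x^3 - 9*x^2 - 3*x + 1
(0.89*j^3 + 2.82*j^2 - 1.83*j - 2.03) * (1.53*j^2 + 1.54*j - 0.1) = 1.3617*j^5 + 5.6852*j^4 + 1.4539*j^3 - 6.2061*j^2 - 2.9432*j + 0.203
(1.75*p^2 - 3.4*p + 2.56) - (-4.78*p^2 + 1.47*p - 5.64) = 6.53*p^2 - 4.87*p + 8.2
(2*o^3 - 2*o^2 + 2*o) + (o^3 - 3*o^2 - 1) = 3*o^3 - 5*o^2 + 2*o - 1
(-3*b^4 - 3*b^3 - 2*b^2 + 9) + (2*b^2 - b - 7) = -3*b^4 - 3*b^3 - b + 2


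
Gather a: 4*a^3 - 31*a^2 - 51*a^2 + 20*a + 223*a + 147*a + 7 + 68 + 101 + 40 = 4*a^3 - 82*a^2 + 390*a + 216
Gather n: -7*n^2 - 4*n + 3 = -7*n^2 - 4*n + 3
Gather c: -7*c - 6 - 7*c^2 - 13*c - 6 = -7*c^2 - 20*c - 12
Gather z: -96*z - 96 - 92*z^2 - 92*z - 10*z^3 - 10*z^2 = -10*z^3 - 102*z^2 - 188*z - 96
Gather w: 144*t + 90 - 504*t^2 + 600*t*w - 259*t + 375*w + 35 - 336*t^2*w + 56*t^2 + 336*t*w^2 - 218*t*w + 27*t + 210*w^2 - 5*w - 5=-448*t^2 - 88*t + w^2*(336*t + 210) + w*(-336*t^2 + 382*t + 370) + 120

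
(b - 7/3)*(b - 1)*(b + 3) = b^3 - b^2/3 - 23*b/3 + 7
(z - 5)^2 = z^2 - 10*z + 25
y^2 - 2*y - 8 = (y - 4)*(y + 2)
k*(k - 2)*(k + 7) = k^3 + 5*k^2 - 14*k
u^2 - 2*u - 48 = (u - 8)*(u + 6)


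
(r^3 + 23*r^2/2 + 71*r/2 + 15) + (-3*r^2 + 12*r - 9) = r^3 + 17*r^2/2 + 95*r/2 + 6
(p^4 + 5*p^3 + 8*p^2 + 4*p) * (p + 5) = p^5 + 10*p^4 + 33*p^3 + 44*p^2 + 20*p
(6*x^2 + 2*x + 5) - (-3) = 6*x^2 + 2*x + 8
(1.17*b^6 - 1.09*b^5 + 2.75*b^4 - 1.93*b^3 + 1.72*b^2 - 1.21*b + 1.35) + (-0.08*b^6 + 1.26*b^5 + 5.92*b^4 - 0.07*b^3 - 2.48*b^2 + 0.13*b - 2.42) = 1.09*b^6 + 0.17*b^5 + 8.67*b^4 - 2.0*b^3 - 0.76*b^2 - 1.08*b - 1.07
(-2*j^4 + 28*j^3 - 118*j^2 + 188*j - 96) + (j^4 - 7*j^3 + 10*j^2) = -j^4 + 21*j^3 - 108*j^2 + 188*j - 96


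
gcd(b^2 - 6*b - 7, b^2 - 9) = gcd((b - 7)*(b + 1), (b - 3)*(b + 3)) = 1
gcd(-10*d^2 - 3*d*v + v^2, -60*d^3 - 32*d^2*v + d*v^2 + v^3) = 2*d + v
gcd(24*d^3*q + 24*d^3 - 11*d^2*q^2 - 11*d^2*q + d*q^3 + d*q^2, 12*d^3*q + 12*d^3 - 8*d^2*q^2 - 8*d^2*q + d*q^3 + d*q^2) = d*q + d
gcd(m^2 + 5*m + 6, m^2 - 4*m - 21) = m + 3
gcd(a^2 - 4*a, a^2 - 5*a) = a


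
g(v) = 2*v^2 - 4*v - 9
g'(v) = 4*v - 4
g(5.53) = 30.04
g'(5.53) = 18.12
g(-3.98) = 38.60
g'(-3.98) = -19.92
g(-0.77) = -4.73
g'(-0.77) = -7.08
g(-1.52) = 1.70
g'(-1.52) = -10.08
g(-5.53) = 74.28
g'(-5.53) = -26.12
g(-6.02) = 87.56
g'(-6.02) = -28.08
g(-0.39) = -7.14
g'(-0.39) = -5.56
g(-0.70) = -5.22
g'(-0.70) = -6.80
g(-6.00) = 87.00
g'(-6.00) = -28.00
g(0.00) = -9.00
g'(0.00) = -4.00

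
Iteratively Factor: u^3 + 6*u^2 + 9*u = (u + 3)*(u^2 + 3*u) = u*(u + 3)*(u + 3)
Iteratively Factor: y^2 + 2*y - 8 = (y - 2)*(y + 4)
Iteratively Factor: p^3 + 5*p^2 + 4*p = (p + 4)*(p^2 + p) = p*(p + 4)*(p + 1)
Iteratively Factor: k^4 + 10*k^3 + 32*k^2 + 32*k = (k + 2)*(k^3 + 8*k^2 + 16*k) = (k + 2)*(k + 4)*(k^2 + 4*k) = (k + 2)*(k + 4)^2*(k)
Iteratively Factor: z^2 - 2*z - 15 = (z - 5)*(z + 3)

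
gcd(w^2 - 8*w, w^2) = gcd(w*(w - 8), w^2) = w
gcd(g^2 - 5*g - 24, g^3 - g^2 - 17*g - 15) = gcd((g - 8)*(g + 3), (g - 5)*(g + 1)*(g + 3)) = g + 3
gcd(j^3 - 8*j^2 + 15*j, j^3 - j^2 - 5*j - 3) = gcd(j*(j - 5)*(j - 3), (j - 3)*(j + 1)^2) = j - 3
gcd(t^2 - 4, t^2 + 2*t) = t + 2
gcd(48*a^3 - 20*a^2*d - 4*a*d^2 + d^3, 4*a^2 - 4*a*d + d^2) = 2*a - d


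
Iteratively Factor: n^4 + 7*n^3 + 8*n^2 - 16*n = (n + 4)*(n^3 + 3*n^2 - 4*n) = (n - 1)*(n + 4)*(n^2 + 4*n) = (n - 1)*(n + 4)^2*(n)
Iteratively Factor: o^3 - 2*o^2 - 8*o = (o)*(o^2 - 2*o - 8) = o*(o + 2)*(o - 4)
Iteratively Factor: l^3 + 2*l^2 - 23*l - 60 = (l + 3)*(l^2 - l - 20) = (l + 3)*(l + 4)*(l - 5)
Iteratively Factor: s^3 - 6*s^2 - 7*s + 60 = (s - 5)*(s^2 - s - 12) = (s - 5)*(s - 4)*(s + 3)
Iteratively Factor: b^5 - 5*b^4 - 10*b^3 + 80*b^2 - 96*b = (b)*(b^4 - 5*b^3 - 10*b^2 + 80*b - 96) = b*(b - 3)*(b^3 - 2*b^2 - 16*b + 32) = b*(b - 4)*(b - 3)*(b^2 + 2*b - 8) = b*(b - 4)*(b - 3)*(b + 4)*(b - 2)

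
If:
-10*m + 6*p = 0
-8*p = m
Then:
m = 0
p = 0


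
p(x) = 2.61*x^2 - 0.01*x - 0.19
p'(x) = 5.22*x - 0.01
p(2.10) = 11.30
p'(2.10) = 10.95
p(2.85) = 20.98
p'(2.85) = 14.87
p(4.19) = 45.59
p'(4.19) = 21.86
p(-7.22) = 135.94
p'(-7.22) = -37.70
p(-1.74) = 7.73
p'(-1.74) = -9.09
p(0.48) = 0.41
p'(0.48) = 2.50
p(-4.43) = 51.08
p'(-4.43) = -23.13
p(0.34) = 0.11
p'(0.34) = 1.76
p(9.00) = 211.13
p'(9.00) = 46.97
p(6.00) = 93.71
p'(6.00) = 31.31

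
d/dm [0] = 0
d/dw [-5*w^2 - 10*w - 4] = -10*w - 10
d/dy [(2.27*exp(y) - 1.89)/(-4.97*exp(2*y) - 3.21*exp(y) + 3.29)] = (11.2819*exp(2*y) - 18.7866*exp(y) + 1.4014)*exp(y)/(24.7009*exp(4*y) + 31.9074*exp(3*y) - 22.3985*exp(2*y) - 21.1218*exp(y) + 10.8241)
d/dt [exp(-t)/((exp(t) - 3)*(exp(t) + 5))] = (-3*exp(2*t) - 4*exp(t) + 15)*exp(-t)/(exp(4*t) + 4*exp(3*t) - 26*exp(2*t) - 60*exp(t) + 225)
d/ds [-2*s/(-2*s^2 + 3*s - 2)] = 4*(1 - s^2)/(4*s^4 - 12*s^3 + 17*s^2 - 12*s + 4)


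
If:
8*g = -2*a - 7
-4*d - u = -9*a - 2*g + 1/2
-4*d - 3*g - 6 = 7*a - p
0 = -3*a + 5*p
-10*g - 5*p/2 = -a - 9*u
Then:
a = -755/5174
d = -26393/41392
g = -8677/10348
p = -453/5174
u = -9725/10348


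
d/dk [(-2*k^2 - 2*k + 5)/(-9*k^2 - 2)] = 2*(-9*k^2 + 49*k + 2)/(81*k^4 + 36*k^2 + 4)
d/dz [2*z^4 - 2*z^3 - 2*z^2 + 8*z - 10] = 8*z^3 - 6*z^2 - 4*z + 8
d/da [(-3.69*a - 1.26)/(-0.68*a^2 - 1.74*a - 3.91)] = (-2.5092*a^2 - 1.7136*a + 12.2355)/(0.4624*a^4 + 2.3664*a^3 + 8.3452*a^2 + 13.6068*a + 15.2881)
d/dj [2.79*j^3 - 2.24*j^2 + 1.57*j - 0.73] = 8.37*j^2 - 4.48*j + 1.57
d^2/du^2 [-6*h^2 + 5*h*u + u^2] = 2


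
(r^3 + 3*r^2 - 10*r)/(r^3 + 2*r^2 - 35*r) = (r^2 + 3*r - 10)/(r^2 + 2*r - 35)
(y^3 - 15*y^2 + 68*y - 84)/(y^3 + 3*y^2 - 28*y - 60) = (y^3 - 15*y^2 + 68*y - 84)/(y^3 + 3*y^2 - 28*y - 60)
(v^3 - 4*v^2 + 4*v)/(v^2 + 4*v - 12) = v*(v - 2)/(v + 6)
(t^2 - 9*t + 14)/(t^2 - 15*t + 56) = (t - 2)/(t - 8)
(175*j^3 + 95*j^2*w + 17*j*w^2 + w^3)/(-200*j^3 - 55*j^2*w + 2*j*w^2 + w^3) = (7*j + w)/(-8*j + w)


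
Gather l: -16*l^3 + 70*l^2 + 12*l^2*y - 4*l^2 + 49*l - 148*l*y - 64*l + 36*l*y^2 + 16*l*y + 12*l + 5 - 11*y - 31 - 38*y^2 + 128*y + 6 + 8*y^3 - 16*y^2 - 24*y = -16*l^3 + l^2*(12*y + 66) + l*(36*y^2 - 132*y - 3) + 8*y^3 - 54*y^2 + 93*y - 20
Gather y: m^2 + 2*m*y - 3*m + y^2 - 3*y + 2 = m^2 - 3*m + y^2 + y*(2*m - 3) + 2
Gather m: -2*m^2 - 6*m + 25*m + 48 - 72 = -2*m^2 + 19*m - 24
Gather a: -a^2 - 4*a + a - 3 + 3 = -a^2 - 3*a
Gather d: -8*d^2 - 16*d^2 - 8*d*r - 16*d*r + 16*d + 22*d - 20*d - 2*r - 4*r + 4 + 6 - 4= -24*d^2 + d*(18 - 24*r) - 6*r + 6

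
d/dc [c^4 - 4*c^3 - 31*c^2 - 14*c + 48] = 4*c^3 - 12*c^2 - 62*c - 14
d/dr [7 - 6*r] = -6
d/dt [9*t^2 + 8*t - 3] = 18*t + 8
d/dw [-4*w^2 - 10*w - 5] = -8*w - 10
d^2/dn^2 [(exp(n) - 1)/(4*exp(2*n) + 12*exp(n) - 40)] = (exp(4*n) - 7*exp(3*n) + 51*exp(2*n) - 19*exp(n) + 70)*exp(n)/(4*(exp(6*n) + 9*exp(5*n) - 3*exp(4*n) - 153*exp(3*n) + 30*exp(2*n) + 900*exp(n) - 1000))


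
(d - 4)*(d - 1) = d^2 - 5*d + 4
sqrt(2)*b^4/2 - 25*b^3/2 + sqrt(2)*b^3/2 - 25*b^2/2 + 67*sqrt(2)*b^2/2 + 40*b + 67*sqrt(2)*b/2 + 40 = (b - 8*sqrt(2))*(b - 5*sqrt(2))*(b + sqrt(2)/2)*(sqrt(2)*b/2 + sqrt(2)/2)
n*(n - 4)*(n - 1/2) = n^3 - 9*n^2/2 + 2*n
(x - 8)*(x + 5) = x^2 - 3*x - 40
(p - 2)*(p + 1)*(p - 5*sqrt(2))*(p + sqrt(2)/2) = p^4 - 9*sqrt(2)*p^3/2 - p^3 - 7*p^2 + 9*sqrt(2)*p^2/2 + 5*p + 9*sqrt(2)*p + 10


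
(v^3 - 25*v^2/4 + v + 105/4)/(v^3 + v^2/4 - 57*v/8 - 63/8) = 2*(v - 5)/(2*v + 3)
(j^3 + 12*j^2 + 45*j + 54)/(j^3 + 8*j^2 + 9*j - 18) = (j + 3)/(j - 1)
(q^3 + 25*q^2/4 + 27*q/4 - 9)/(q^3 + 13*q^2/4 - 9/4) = (q + 4)/(q + 1)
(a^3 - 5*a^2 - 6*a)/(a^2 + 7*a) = (a^2 - 5*a - 6)/(a + 7)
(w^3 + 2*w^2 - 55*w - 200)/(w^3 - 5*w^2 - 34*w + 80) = (w + 5)/(w - 2)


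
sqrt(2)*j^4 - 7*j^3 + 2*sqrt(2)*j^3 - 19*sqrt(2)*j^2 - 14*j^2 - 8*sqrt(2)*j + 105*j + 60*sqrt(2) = (j - 3)*(j + 5)*(j - 4*sqrt(2))*(sqrt(2)*j + 1)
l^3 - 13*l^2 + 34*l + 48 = (l - 8)*(l - 6)*(l + 1)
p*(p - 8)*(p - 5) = p^3 - 13*p^2 + 40*p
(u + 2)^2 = u^2 + 4*u + 4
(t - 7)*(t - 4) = t^2 - 11*t + 28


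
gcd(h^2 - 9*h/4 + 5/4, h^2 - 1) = h - 1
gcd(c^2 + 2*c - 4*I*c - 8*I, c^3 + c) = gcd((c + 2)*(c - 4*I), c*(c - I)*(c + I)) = 1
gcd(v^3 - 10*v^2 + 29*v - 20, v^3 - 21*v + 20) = v^2 - 5*v + 4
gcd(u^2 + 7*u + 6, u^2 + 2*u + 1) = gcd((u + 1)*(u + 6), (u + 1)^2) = u + 1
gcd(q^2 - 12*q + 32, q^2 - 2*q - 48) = q - 8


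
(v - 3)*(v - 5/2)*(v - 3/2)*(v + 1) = v^4 - 6*v^3 + 35*v^2/4 + 9*v/2 - 45/4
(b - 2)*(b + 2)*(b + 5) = b^3 + 5*b^2 - 4*b - 20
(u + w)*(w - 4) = u*w - 4*u + w^2 - 4*w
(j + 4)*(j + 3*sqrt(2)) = j^2 + 4*j + 3*sqrt(2)*j + 12*sqrt(2)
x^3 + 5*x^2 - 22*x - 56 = (x - 4)*(x + 2)*(x + 7)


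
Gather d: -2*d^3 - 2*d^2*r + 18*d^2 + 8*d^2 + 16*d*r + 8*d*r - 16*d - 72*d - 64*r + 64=-2*d^3 + d^2*(26 - 2*r) + d*(24*r - 88) - 64*r + 64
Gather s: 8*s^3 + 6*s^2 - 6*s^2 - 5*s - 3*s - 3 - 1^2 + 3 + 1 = 8*s^3 - 8*s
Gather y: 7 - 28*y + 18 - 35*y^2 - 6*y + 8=-35*y^2 - 34*y + 33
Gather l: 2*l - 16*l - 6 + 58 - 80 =-14*l - 28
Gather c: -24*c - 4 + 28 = 24 - 24*c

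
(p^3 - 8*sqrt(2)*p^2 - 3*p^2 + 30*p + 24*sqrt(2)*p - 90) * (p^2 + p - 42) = p^5 - 8*sqrt(2)*p^4 - 2*p^4 - 15*p^3 + 16*sqrt(2)*p^3 + 66*p^2 + 360*sqrt(2)*p^2 - 1008*sqrt(2)*p - 1350*p + 3780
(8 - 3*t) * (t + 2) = -3*t^2 + 2*t + 16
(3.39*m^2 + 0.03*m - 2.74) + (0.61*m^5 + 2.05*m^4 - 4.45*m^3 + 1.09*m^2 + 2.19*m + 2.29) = 0.61*m^5 + 2.05*m^4 - 4.45*m^3 + 4.48*m^2 + 2.22*m - 0.45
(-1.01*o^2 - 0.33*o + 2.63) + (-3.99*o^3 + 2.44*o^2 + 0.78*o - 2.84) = -3.99*o^3 + 1.43*o^2 + 0.45*o - 0.21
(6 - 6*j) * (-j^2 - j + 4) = 6*j^3 - 30*j + 24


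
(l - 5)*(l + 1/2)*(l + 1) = l^3 - 7*l^2/2 - 7*l - 5/2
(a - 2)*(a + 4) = a^2 + 2*a - 8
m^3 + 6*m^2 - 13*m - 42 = (m - 3)*(m + 2)*(m + 7)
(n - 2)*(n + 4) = n^2 + 2*n - 8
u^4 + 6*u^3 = u^3*(u + 6)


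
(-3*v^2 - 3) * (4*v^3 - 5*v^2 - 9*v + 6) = -12*v^5 + 15*v^4 + 15*v^3 - 3*v^2 + 27*v - 18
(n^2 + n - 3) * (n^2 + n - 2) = n^4 + 2*n^3 - 4*n^2 - 5*n + 6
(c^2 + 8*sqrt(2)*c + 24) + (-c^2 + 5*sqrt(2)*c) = 13*sqrt(2)*c + 24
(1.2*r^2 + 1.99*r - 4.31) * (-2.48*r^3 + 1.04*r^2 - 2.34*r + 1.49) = -2.976*r^5 - 3.6872*r^4 + 9.9504*r^3 - 7.351*r^2 + 13.0505*r - 6.4219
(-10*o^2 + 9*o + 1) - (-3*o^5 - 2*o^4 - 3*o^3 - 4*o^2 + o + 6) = 3*o^5 + 2*o^4 + 3*o^3 - 6*o^2 + 8*o - 5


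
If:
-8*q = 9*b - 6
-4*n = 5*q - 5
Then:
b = 2/3 - 8*q/9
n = 5/4 - 5*q/4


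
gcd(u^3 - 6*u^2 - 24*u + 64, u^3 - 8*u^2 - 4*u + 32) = u^2 - 10*u + 16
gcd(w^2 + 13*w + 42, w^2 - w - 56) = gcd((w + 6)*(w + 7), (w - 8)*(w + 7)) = w + 7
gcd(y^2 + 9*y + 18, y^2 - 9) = y + 3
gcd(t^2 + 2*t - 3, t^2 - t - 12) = t + 3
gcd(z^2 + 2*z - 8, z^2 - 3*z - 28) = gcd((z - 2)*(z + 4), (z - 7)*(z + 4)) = z + 4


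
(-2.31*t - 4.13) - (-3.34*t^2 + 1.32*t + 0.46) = 3.34*t^2 - 3.63*t - 4.59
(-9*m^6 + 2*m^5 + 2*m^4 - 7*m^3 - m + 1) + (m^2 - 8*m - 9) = -9*m^6 + 2*m^5 + 2*m^4 - 7*m^3 + m^2 - 9*m - 8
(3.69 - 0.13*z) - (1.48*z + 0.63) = 3.06 - 1.61*z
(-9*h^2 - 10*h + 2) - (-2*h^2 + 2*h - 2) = -7*h^2 - 12*h + 4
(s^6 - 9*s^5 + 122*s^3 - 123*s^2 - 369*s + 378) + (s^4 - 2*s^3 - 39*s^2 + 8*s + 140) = s^6 - 9*s^5 + s^4 + 120*s^3 - 162*s^2 - 361*s + 518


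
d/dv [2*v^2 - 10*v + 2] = 4*v - 10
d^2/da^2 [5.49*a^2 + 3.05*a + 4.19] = 10.9800000000000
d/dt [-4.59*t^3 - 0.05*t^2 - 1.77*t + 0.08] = -13.77*t^2 - 0.1*t - 1.77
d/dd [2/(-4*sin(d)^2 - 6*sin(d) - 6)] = (4*sin(d) + 3)*cos(d)/(3*sin(d) - cos(2*d) + 4)^2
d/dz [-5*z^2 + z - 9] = 1 - 10*z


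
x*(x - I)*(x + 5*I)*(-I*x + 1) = -I*x^4 + 5*x^3 - I*x^2 + 5*x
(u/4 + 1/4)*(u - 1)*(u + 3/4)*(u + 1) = u^4/4 + 7*u^3/16 - u^2/16 - 7*u/16 - 3/16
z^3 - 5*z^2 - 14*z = z*(z - 7)*(z + 2)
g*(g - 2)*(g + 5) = g^3 + 3*g^2 - 10*g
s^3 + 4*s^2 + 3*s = s*(s + 1)*(s + 3)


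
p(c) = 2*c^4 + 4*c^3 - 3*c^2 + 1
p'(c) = 8*c^3 + 12*c^2 - 6*c = 2*c*(4*c^2 + 6*c - 3)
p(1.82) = 37.12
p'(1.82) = 77.06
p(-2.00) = -11.00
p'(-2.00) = -4.00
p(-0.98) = -3.80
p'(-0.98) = 9.88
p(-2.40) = -5.22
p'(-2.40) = -27.07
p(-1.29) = -7.04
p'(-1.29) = 10.54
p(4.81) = 1447.29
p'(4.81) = 1139.05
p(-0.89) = -2.94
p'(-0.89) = 9.21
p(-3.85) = 167.68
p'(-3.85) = -255.56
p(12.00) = 47953.00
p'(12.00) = 15480.00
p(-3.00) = 28.00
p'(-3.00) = -90.00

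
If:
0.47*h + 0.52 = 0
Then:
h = -1.11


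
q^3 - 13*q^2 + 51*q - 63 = (q - 7)*(q - 3)^2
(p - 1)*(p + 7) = p^2 + 6*p - 7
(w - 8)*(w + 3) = w^2 - 5*w - 24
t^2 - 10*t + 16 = (t - 8)*(t - 2)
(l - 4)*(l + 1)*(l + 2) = l^3 - l^2 - 10*l - 8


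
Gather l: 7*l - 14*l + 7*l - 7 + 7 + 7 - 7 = 0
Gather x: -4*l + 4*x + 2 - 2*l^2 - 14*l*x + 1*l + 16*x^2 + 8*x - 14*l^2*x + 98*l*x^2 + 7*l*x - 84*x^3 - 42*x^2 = -2*l^2 - 3*l - 84*x^3 + x^2*(98*l - 26) + x*(-14*l^2 - 7*l + 12) + 2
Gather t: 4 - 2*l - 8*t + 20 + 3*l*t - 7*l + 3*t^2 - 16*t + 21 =-9*l + 3*t^2 + t*(3*l - 24) + 45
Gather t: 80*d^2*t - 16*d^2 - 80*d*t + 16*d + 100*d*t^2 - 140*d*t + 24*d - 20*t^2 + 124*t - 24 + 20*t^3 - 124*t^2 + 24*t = -16*d^2 + 40*d + 20*t^3 + t^2*(100*d - 144) + t*(80*d^2 - 220*d + 148) - 24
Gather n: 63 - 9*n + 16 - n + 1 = 80 - 10*n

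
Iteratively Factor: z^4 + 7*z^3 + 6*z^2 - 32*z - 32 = (z - 2)*(z^3 + 9*z^2 + 24*z + 16) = (z - 2)*(z + 1)*(z^2 + 8*z + 16) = (z - 2)*(z + 1)*(z + 4)*(z + 4)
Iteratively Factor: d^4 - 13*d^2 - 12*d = (d + 3)*(d^3 - 3*d^2 - 4*d) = (d - 4)*(d + 3)*(d^2 + d) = (d - 4)*(d + 1)*(d + 3)*(d)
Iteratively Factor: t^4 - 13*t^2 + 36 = (t + 3)*(t^3 - 3*t^2 - 4*t + 12) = (t + 2)*(t + 3)*(t^2 - 5*t + 6) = (t - 3)*(t + 2)*(t + 3)*(t - 2)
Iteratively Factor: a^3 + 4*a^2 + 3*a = (a)*(a^2 + 4*a + 3) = a*(a + 1)*(a + 3)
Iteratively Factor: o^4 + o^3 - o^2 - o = (o)*(o^3 + o^2 - o - 1) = o*(o + 1)*(o^2 - 1) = o*(o - 1)*(o + 1)*(o + 1)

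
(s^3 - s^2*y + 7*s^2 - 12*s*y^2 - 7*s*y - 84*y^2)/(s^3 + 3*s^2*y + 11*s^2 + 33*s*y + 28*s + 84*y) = (s - 4*y)/(s + 4)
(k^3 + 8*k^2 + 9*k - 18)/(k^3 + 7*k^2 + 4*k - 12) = (k + 3)/(k + 2)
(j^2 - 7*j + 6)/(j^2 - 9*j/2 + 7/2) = 2*(j - 6)/(2*j - 7)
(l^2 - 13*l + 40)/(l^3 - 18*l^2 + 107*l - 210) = (l - 8)/(l^2 - 13*l + 42)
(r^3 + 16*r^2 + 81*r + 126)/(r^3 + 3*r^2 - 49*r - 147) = (r + 6)/(r - 7)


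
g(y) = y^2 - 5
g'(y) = 2*y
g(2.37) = 0.62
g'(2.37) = 4.74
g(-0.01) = -5.00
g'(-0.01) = -0.02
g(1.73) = -2.01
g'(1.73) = 3.46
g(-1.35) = -3.18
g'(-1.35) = -2.70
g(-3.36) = 6.29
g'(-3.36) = -6.72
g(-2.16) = -0.33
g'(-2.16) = -4.32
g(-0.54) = -4.71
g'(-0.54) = -1.08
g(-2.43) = 0.90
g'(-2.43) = -4.86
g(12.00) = 139.00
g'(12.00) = 24.00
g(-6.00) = 31.00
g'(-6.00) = -12.00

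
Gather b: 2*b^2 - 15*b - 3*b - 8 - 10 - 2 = 2*b^2 - 18*b - 20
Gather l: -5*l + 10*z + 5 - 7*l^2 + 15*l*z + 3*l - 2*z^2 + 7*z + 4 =-7*l^2 + l*(15*z - 2) - 2*z^2 + 17*z + 9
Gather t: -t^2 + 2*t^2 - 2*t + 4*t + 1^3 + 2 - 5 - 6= t^2 + 2*t - 8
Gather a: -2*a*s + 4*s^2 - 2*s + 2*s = -2*a*s + 4*s^2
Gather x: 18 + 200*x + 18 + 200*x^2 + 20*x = 200*x^2 + 220*x + 36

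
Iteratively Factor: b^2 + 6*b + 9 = (b + 3)*(b + 3)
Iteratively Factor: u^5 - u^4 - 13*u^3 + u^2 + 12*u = (u - 1)*(u^4 - 13*u^2 - 12*u) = (u - 4)*(u - 1)*(u^3 + 4*u^2 + 3*u) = u*(u - 4)*(u - 1)*(u^2 + 4*u + 3) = u*(u - 4)*(u - 1)*(u + 3)*(u + 1)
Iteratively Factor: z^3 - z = (z + 1)*(z^2 - z) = z*(z + 1)*(z - 1)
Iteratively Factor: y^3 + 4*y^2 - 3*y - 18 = (y + 3)*(y^2 + y - 6) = (y + 3)^2*(y - 2)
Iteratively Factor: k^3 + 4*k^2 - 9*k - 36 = (k + 4)*(k^2 - 9) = (k + 3)*(k + 4)*(k - 3)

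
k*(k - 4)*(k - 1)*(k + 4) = k^4 - k^3 - 16*k^2 + 16*k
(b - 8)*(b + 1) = b^2 - 7*b - 8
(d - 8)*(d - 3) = d^2 - 11*d + 24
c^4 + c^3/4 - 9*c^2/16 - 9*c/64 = c*(c - 3/4)*(c + 1/4)*(c + 3/4)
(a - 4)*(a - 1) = a^2 - 5*a + 4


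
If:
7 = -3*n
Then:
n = -7/3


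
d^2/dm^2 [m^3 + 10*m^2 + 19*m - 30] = 6*m + 20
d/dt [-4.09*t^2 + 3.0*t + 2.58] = 3.0 - 8.18*t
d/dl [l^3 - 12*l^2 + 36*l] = 3*l^2 - 24*l + 36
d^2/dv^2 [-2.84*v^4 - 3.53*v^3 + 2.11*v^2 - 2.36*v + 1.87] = -34.08*v^2 - 21.18*v + 4.22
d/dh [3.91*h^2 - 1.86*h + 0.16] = 7.82*h - 1.86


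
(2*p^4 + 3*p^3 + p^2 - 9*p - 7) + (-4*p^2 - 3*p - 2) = 2*p^4 + 3*p^3 - 3*p^2 - 12*p - 9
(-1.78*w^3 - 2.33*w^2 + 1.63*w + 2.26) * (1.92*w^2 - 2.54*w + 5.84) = -3.4176*w^5 + 0.0476000000000001*w^4 - 1.3474*w^3 - 13.4082*w^2 + 3.7788*w + 13.1984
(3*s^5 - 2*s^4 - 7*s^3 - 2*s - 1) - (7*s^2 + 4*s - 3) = 3*s^5 - 2*s^4 - 7*s^3 - 7*s^2 - 6*s + 2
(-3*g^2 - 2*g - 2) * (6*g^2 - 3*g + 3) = -18*g^4 - 3*g^3 - 15*g^2 - 6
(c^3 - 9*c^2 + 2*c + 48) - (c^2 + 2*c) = c^3 - 10*c^2 + 48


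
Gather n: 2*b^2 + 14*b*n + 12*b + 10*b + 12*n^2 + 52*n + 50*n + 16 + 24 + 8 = 2*b^2 + 22*b + 12*n^2 + n*(14*b + 102) + 48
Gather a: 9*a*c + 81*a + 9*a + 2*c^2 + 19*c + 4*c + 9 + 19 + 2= a*(9*c + 90) + 2*c^2 + 23*c + 30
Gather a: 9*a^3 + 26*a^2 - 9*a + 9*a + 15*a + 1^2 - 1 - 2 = 9*a^3 + 26*a^2 + 15*a - 2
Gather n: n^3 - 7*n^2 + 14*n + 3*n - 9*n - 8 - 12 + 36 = n^3 - 7*n^2 + 8*n + 16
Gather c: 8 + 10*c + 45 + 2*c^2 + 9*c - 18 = 2*c^2 + 19*c + 35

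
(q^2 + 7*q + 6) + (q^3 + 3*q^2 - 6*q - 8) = q^3 + 4*q^2 + q - 2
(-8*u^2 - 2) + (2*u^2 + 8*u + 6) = -6*u^2 + 8*u + 4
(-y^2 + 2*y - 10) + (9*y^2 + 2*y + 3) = 8*y^2 + 4*y - 7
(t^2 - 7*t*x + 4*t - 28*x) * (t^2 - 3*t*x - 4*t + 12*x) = t^4 - 10*t^3*x + 21*t^2*x^2 - 16*t^2 + 160*t*x - 336*x^2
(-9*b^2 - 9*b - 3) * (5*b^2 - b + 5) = -45*b^4 - 36*b^3 - 51*b^2 - 42*b - 15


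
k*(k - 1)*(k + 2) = k^3 + k^2 - 2*k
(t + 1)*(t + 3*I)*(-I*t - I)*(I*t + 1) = t^4 + 2*t^3 + 2*I*t^3 + 4*t^2 + 4*I*t^2 + 6*t + 2*I*t + 3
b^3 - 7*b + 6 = (b - 2)*(b - 1)*(b + 3)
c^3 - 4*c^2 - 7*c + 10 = (c - 5)*(c - 1)*(c + 2)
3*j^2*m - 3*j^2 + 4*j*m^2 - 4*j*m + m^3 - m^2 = (j + m)*(3*j + m)*(m - 1)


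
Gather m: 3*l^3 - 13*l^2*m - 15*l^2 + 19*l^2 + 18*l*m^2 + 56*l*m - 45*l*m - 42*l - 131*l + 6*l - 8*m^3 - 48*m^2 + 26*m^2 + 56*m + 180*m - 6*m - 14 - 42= 3*l^3 + 4*l^2 - 167*l - 8*m^3 + m^2*(18*l - 22) + m*(-13*l^2 + 11*l + 230) - 56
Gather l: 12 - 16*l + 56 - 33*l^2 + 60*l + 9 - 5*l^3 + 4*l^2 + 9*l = -5*l^3 - 29*l^2 + 53*l + 77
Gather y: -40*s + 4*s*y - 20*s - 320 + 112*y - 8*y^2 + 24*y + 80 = -60*s - 8*y^2 + y*(4*s + 136) - 240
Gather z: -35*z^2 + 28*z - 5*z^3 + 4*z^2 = -5*z^3 - 31*z^2 + 28*z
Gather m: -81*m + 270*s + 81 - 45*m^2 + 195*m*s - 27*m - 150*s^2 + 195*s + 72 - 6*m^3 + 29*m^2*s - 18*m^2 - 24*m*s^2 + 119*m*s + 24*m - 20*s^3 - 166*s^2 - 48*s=-6*m^3 + m^2*(29*s - 63) + m*(-24*s^2 + 314*s - 84) - 20*s^3 - 316*s^2 + 417*s + 153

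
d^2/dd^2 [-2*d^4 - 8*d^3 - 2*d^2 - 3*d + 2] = -24*d^2 - 48*d - 4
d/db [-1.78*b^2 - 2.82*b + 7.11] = -3.56*b - 2.82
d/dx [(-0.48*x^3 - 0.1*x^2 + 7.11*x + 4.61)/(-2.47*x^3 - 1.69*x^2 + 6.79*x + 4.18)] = (0.5642*x^4 + 28.605*x^3 + 39.4778*x^2 + 14.7458*x - 1.5821)/(6.1009*x^6 + 8.3486*x^5 - 30.6865*x^4 - 43.5994*x^3 + 31.9757*x^2 + 56.7644*x + 17.4724)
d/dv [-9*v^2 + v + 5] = 1 - 18*v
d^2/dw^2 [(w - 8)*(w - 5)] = 2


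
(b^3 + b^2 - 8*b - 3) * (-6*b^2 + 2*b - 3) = -6*b^5 - 4*b^4 + 47*b^3 - b^2 + 18*b + 9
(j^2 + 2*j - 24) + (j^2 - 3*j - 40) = 2*j^2 - j - 64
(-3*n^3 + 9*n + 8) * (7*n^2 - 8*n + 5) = -21*n^5 + 24*n^4 + 48*n^3 - 16*n^2 - 19*n + 40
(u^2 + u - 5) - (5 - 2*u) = u^2 + 3*u - 10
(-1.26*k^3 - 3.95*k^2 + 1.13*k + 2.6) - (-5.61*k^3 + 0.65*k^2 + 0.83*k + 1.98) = 4.35*k^3 - 4.6*k^2 + 0.3*k + 0.62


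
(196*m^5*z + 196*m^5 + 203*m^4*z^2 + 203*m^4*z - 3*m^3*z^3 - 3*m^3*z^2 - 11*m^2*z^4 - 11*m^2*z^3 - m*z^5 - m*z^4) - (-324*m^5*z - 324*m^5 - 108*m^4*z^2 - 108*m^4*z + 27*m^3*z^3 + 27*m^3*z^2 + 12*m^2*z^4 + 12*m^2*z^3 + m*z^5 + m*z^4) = 520*m^5*z + 520*m^5 + 311*m^4*z^2 + 311*m^4*z - 30*m^3*z^3 - 30*m^3*z^2 - 23*m^2*z^4 - 23*m^2*z^3 - 2*m*z^5 - 2*m*z^4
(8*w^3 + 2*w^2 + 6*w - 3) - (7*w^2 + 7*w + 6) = 8*w^3 - 5*w^2 - w - 9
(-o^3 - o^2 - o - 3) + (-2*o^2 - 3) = -o^3 - 3*o^2 - o - 6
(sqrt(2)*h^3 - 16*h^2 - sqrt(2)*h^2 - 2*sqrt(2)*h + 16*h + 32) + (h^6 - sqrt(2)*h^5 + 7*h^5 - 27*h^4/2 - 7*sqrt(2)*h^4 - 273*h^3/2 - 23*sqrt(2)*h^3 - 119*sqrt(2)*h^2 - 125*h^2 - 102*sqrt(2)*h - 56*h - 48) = h^6 - sqrt(2)*h^5 + 7*h^5 - 27*h^4/2 - 7*sqrt(2)*h^4 - 273*h^3/2 - 22*sqrt(2)*h^3 - 120*sqrt(2)*h^2 - 141*h^2 - 104*sqrt(2)*h - 40*h - 16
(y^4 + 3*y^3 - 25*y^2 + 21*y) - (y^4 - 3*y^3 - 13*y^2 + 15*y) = 6*y^3 - 12*y^2 + 6*y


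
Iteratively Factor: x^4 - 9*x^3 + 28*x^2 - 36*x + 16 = (x - 2)*(x^3 - 7*x^2 + 14*x - 8) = (x - 2)^2*(x^2 - 5*x + 4) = (x - 4)*(x - 2)^2*(x - 1)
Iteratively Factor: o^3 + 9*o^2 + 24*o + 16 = (o + 4)*(o^2 + 5*o + 4) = (o + 1)*(o + 4)*(o + 4)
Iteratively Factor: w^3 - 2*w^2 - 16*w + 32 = (w - 4)*(w^2 + 2*w - 8) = (w - 4)*(w + 4)*(w - 2)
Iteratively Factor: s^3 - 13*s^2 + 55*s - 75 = (s - 5)*(s^2 - 8*s + 15) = (s - 5)*(s - 3)*(s - 5)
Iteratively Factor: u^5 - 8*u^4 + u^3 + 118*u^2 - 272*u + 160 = (u + 4)*(u^4 - 12*u^3 + 49*u^2 - 78*u + 40) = (u - 4)*(u + 4)*(u^3 - 8*u^2 + 17*u - 10) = (u - 4)*(u - 2)*(u + 4)*(u^2 - 6*u + 5) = (u - 4)*(u - 2)*(u - 1)*(u + 4)*(u - 5)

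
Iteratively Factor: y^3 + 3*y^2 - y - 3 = (y + 1)*(y^2 + 2*y - 3) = (y - 1)*(y + 1)*(y + 3)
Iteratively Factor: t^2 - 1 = (t + 1)*(t - 1)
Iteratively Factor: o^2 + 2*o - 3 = (o + 3)*(o - 1)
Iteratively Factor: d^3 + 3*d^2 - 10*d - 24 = (d + 2)*(d^2 + d - 12) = (d - 3)*(d + 2)*(d + 4)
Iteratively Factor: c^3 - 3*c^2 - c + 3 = (c - 3)*(c^2 - 1) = (c - 3)*(c - 1)*(c + 1)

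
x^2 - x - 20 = (x - 5)*(x + 4)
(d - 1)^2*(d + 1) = d^3 - d^2 - d + 1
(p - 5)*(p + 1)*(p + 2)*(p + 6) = p^4 + 4*p^3 - 25*p^2 - 88*p - 60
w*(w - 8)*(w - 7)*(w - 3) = w^4 - 18*w^3 + 101*w^2 - 168*w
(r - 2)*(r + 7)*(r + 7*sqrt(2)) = r^3 + 5*r^2 + 7*sqrt(2)*r^2 - 14*r + 35*sqrt(2)*r - 98*sqrt(2)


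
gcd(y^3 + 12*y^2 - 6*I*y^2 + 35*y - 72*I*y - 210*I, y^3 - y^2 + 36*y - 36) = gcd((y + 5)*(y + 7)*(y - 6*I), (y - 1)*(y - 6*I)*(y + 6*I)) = y - 6*I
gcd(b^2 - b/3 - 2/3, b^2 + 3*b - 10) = 1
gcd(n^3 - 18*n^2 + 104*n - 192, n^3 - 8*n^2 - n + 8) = n - 8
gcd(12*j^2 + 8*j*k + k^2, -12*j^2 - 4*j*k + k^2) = 2*j + k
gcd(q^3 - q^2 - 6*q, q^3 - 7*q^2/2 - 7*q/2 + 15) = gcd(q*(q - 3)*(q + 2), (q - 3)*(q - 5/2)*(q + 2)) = q^2 - q - 6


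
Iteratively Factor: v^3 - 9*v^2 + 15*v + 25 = (v + 1)*(v^2 - 10*v + 25) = (v - 5)*(v + 1)*(v - 5)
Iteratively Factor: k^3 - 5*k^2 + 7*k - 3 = (k - 1)*(k^2 - 4*k + 3) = (k - 1)^2*(k - 3)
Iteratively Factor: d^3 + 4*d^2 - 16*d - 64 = (d + 4)*(d^2 - 16) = (d - 4)*(d + 4)*(d + 4)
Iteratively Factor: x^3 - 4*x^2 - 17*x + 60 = (x - 5)*(x^2 + x - 12) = (x - 5)*(x + 4)*(x - 3)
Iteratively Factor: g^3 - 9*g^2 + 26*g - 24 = (g - 4)*(g^2 - 5*g + 6) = (g - 4)*(g - 2)*(g - 3)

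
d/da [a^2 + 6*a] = 2*a + 6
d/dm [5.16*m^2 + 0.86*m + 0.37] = 10.32*m + 0.86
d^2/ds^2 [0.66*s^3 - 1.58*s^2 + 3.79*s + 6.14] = 3.96*s - 3.16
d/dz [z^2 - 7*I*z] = 2*z - 7*I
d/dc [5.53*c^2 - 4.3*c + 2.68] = 11.06*c - 4.3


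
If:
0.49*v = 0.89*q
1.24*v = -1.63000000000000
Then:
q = -0.72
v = -1.31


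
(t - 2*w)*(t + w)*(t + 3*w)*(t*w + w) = t^4*w + 2*t^3*w^2 + t^3*w - 5*t^2*w^3 + 2*t^2*w^2 - 6*t*w^4 - 5*t*w^3 - 6*w^4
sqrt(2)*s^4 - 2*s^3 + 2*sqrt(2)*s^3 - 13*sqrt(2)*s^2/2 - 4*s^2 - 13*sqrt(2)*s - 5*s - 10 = (s + 2)*(s - 5*sqrt(2)/2)*(s + sqrt(2))*(sqrt(2)*s + 1)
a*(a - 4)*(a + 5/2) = a^3 - 3*a^2/2 - 10*a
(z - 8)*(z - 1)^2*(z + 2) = z^4 - 8*z^3 - 3*z^2 + 26*z - 16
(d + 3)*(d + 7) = d^2 + 10*d + 21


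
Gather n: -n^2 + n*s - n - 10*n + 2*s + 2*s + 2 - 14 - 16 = -n^2 + n*(s - 11) + 4*s - 28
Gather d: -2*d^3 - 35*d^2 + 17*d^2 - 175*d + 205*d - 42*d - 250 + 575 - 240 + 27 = -2*d^3 - 18*d^2 - 12*d + 112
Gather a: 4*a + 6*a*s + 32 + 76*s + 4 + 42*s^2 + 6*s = a*(6*s + 4) + 42*s^2 + 82*s + 36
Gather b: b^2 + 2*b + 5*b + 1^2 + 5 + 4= b^2 + 7*b + 10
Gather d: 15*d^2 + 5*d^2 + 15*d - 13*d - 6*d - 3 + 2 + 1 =20*d^2 - 4*d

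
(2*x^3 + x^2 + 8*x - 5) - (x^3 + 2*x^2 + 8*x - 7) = x^3 - x^2 + 2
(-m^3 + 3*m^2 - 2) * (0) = 0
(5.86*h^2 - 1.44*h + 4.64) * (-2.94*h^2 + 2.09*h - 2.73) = -17.2284*h^4 + 16.481*h^3 - 32.649*h^2 + 13.6288*h - 12.6672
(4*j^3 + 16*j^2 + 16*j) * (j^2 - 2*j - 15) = 4*j^5 + 8*j^4 - 76*j^3 - 272*j^2 - 240*j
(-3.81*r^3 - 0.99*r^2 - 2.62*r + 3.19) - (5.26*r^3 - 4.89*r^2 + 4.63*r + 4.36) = -9.07*r^3 + 3.9*r^2 - 7.25*r - 1.17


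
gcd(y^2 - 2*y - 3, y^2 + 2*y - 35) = 1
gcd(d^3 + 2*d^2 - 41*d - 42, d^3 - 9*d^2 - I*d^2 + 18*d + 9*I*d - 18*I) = d - 6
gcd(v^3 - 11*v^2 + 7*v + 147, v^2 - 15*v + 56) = v - 7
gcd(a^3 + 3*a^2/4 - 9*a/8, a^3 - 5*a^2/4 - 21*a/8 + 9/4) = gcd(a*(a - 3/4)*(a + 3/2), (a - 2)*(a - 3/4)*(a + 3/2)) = a^2 + 3*a/4 - 9/8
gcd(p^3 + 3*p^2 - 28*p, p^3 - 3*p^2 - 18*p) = p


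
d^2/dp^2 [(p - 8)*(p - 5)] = 2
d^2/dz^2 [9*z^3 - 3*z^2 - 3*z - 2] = 54*z - 6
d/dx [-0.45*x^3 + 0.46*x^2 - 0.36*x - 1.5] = -1.35*x^2 + 0.92*x - 0.36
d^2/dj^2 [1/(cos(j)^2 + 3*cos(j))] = (-(1 - cos(2*j))^2 + 45*cos(j)/4 - 11*cos(2*j)/2 - 9*cos(3*j)/4 + 33/2)/((cos(j) + 3)^3*cos(j)^3)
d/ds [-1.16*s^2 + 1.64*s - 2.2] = 1.64 - 2.32*s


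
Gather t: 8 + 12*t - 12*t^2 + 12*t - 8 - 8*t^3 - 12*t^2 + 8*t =-8*t^3 - 24*t^2 + 32*t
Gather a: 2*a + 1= 2*a + 1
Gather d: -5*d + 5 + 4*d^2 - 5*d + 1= 4*d^2 - 10*d + 6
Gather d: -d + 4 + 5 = 9 - d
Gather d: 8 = 8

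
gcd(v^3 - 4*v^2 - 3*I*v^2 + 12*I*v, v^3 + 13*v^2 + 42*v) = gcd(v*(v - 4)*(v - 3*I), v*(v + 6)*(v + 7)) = v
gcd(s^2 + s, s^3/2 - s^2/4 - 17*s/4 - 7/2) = s + 1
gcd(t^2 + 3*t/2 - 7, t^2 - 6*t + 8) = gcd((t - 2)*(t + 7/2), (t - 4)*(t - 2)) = t - 2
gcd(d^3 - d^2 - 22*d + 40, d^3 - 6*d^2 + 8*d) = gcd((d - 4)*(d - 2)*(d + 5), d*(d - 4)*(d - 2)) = d^2 - 6*d + 8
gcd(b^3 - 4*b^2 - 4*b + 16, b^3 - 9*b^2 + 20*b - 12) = b - 2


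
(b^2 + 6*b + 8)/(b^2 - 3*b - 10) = (b + 4)/(b - 5)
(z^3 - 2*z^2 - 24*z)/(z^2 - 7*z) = (z^2 - 2*z - 24)/(z - 7)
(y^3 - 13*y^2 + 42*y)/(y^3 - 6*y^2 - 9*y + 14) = y*(y - 6)/(y^2 + y - 2)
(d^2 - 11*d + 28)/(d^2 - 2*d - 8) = (d - 7)/(d + 2)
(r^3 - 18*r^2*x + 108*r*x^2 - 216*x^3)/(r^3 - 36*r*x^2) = (r^2 - 12*r*x + 36*x^2)/(r*(r + 6*x))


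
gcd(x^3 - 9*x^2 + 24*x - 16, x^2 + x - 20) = x - 4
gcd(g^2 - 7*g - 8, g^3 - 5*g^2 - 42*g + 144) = g - 8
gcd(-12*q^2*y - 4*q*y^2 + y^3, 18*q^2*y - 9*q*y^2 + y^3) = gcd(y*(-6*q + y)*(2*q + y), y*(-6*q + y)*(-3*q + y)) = -6*q*y + y^2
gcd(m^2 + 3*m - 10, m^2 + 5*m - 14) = m - 2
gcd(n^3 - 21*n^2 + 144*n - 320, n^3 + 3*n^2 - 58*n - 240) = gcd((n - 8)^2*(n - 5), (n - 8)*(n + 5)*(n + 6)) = n - 8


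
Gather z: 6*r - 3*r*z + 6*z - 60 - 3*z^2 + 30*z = 6*r - 3*z^2 + z*(36 - 3*r) - 60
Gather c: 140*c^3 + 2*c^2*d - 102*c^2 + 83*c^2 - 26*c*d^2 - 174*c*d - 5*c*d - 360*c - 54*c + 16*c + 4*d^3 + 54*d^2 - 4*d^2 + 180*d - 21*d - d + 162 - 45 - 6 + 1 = 140*c^3 + c^2*(2*d - 19) + c*(-26*d^2 - 179*d - 398) + 4*d^3 + 50*d^2 + 158*d + 112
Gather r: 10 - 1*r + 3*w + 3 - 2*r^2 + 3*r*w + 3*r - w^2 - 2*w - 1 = -2*r^2 + r*(3*w + 2) - w^2 + w + 12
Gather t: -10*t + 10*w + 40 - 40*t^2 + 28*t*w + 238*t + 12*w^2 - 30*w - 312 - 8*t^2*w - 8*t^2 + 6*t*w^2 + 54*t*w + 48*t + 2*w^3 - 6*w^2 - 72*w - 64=t^2*(-8*w - 48) + t*(6*w^2 + 82*w + 276) + 2*w^3 + 6*w^2 - 92*w - 336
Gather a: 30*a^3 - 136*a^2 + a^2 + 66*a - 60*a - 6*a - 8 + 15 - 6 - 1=30*a^3 - 135*a^2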